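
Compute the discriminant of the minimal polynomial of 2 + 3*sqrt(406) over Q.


The element 2 + 3*sqrt(406) has minimal polynomial:
x^2 - 4*x - 3650
Discriminant = (-4)^2 - 4*(-3650)
= 16 + 14600
= 14616

14616


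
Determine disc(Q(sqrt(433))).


For K = Q(sqrt(d)) with d squarefree: disc(K) = d if d = 1 mod 4, and disc(K) = 4d if d = 2 or 3 mod 4.
Here d = 433, and d mod 4 = 1.
d = 1 mod 4 (O_K = Z[(1+sqrt(d))/2]), so disc(K) = d = 433

433


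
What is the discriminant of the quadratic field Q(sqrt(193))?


For K = Q(sqrt(d)) with d squarefree: disc(K) = d if d = 1 mod 4, and disc(K) = 4d if d = 2 or 3 mod 4.
Here d = 193, and d mod 4 = 1.
d = 1 mod 4 (O_K = Z[(1+sqrt(d))/2]), so disc(K) = d = 193

193


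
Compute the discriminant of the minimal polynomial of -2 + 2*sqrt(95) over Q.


The element -2 + 2*sqrt(95) has minimal polynomial:
x^2 + 4*x - 376
Discriminant = (4)^2 - 4*(-376)
= 16 + 1504
= 1520

1520


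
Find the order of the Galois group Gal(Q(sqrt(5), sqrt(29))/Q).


The 2 square roots of distinct primes are multiplicatively independent over Q,
so [K:Q] = 2^2 and Gal(K/Q) is isomorphic to (Z/2Z)^2.
|Gal| = 2^2 = 4

4


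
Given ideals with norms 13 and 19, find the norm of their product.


N(IJ) = N(I) * N(J)
= 13 * 19
= 247

247


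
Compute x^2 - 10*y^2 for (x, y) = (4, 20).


x^2 - d*y^2
= 4^2 - 10*20^2
= 16 - 4000
= -3984

-3984


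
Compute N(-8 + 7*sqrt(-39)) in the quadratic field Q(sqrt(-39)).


N(a + b*sqrt(d)) = a^2 - d*b^2
= (-8)^2 - (-39)*(7)^2
= 64 + 1911
= 1975

1975


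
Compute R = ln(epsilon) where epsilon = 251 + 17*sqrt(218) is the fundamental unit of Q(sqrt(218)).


epsilon = 251 + 17*sqrt(218)
= 502.0020
R = ln(502.0020)
= 6.2186

6.2186


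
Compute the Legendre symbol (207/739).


p = 739 is prime, so compute (207/739) with the reciprocity algorithm (Jacobi-symbol steps: pull out 2s via (2/n), flip via reciprocity, reduce):
  reciprocity: (207/739) -> -(739/207)
  reduce: (118/207)
  pull out 2: (2/207) = +1  (since 207 mod 8 = 7)
  reciprocity: (59/207) -> -(207/59)
  reduce: (30/59)
  pull out 2: (2/59) = -1  (since 59 mod 8 = 3)
  reciprocity: (15/59) -> -(59/15)
  reduce: (14/15)
  pull out 2: (2/15) = +1  (since 15 mod 8 = 7)
  reciprocity: (7/15) -> -(15/7)
  reduce: (1/7)
  (1/7) = 1
Product of signs = -1
(207/739) = -1

-1


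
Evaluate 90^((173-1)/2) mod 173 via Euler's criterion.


p = 173 is prime and the exponent is (p-1)/2 = 86, so by Euler's criterion 90^86 = (90/173) = +1 or -1 mod 173.
Compute by square-and-multiply:
  86 = 64 + 16 + 4 + 2 (binary 1010110)
  Repeated squaring mod 173: 90^1 = 90, 90^2 = 142, 90^4 = 96, 90^8 = 47, 90^16 = 133, 90^32 = 43, 90^64 = 119
  90^86 = 90^64 * 90^16 * 90^4 * 90^2 = 119 * 133 * 96 * 142 mod 173
    119 * 133 = 15827 = 84 mod 173
    84 * 96 = 8064 = 106 mod 173
    106 * 142 = 15052 = 1 mod 173
  90^86 = 1 mod 173
Result 1: 90 is a quadratic residue mod 173.
90^86 mod 173 = 1

1


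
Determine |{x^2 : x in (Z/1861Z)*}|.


For prime p, the number of non-zero quadratic residues is (p-1)/2.
= (1861-1)/2
= 930

930


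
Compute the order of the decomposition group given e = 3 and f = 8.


|D_P| = e * f
= 3 * 8
= 24

24


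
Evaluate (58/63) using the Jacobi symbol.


Compute (58/63) via quadratic reciprocity:
  pull out 2: (2/63) = +1  (since 63 mod 8 = 7)
  reciprocity: (29/63) -> +(63/29)
  reduce: (5/29)
  reciprocity: (5/29) -> +(29/5)
  reduce: (4/5)
  pull out 2: (2/5) = -1  (since 5 mod 8 = 5)
  pull out 2: (2/5) = -1  (since 5 mod 8 = 5)
  (1/5) = 1
Product of signs = 1

1


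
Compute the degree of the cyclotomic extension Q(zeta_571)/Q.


The degree equals Euler's totient phi(571).
571 = 571
phi(571) = 570

570


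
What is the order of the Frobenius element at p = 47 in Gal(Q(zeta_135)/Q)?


The Frobenius at p in Gal(Q(zeta_n)/Q) = (Z/nZ)* is the class of p, so its order is ord_135(47), the smallest k >= 1 with 47^k = 1 mod 135.
n = 135 = 3^3 * 5, phi(135) = 72; the order divides phi(n).
Divisors of 72: 1, 2, 3, 4, 6, 8, 9, 12, 18, 24, 36, 72
Repeated squaring mod 135: 47^1 = 47, 47^2 = 49, 47^4 = 106, 47^8 = 31, 47^16 = 16, 47^32 = 121, 47^64 = 61
Test divisors in increasing order:
  k=1: 47^1 = 47 mod 135
  k=2: 47^2 = 49 mod 135
  k=3: 47^3 = 49 * 47 = 8 mod 135
  k=4: 47^4 = 106 mod 135
  k=6: 47^6 = 106 * 49 = 64 mod 135
  k=8: 47^8 = 31 mod 135
  k=9: 47^9 = 31 * 47 = 107 mod 135
  k=12: 47^12 = 31 * 106 = 46 mod 135
  k=18: 47^18 = 16 * 49 = 109 mod 135
  k=24: 47^24 = 16 * 31 = 91 mod 135
  k=36: 47^36 = 121 * 106 = 1 mod 135  <- first divisor giving 1
Order = 36

36


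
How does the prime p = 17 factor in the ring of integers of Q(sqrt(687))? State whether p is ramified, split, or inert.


K = Q(sqrt(687)). Since d mod 4 = 3, disc(K) = 2748.
Check p | disc: 2748 mod 17 = 11.
p does not divide disc. Compute Legendre symbol (d/p):
7^((17-1)/2) mod 17 = -1
(d/p) = -1, so p is inert: (p) stays prime with e=1, f=2, g=1.
Therefore p is inert.

inert


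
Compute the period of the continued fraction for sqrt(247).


Run the CF algorithm for sqrt(247).
a_0 = floor(sqrt(247)) = 15; set m_0=0, q_0=1.
Recurrence: m' = q*a - m,  q' = (d - m'^2)/q,  a' = floor((a_0 + m')/q').
  step 1: m=15, q=22, a=1
  step 2: m=7, q=9, a=2
  step 3: m=11, q=14, a=1
  step 4: m=3, q=17, a=1
  step 5: m=14, q=3, a=9
  step 6: m=13, q=26, a=1
  step 7: m=13, q=3, a=9
  step 8: m=14, q=17, a=1
  step 9: m=3, q=14, a=1
  step 10: m=11, q=9, a=2
  step 11: m=7, q=22, a=1
  step 12: m=15, q=1, a=30
a_12 = 2*a_0 = 30, so the period closes here.
sqrt(247) = [15; 1, 2, 1, 1, 9, 1, 9, 1, 1, 2, 1, 30]
Period length = 12

12


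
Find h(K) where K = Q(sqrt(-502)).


K = Q(sqrt(-502)). d mod 4 = 2, so D = disc(K) = 4d = -2008
h(K) equals the number of primitive reduced positive-definite forms (a, b, c) = a*x^2 + b*x*y + c*y^2 with b^2 - 4ac = D,
where reduced means |b| <= a <= c, with b >= 0 whenever |b| = a or a = c, and primitive means gcd(a, b, c) = 1.
Reduced forces 3a^2 <= |D| = 2008, so 1 <= a <= 25; b must have the parity of D, and c = (b^2 - D)/(4a) must be an integer >= a.
Enumerate a = 1..25, b in [-a, a]:
  a=1: (1, 0, 502)  [1]
  a=2: (2, 0, 251)  [1]
  a=3..6: none
  a=7: (7, -6, 73), (7, 6, 73)  [2]
  a=8..10: none
  a=11: (11, -4, 46), (11, 4, 46)  [2]
  a=12..13: none
  a=14: (14, -8, 37), (14, 8, 37)  [2]
  a=15..16: none
  a=17: (17, -10, 31), (17, 10, 31)  [2]
  a=18: none
  a=19: (19, -14, 29), (19, 14, 29)  [2]
  a=20..21: none
  a=22: (22, -4, 23), (22, 4, 23)  [2]
  a=23..25: none
Total reduced forms: 1 + 1 + 2 + 2 + 2 + 2 + 2 + 2 = 14
h = 14

14


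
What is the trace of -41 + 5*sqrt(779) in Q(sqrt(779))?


Tr(a + b*sqrt(d)) = (a + b*sqrt(d)) + (a - b*sqrt(d)) = 2a
= 2 * (-41)
= -82

-82


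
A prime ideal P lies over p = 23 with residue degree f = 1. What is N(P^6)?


N(P^a) = p^(a*f)
= 23^(6*1)
= 23^6
= 148035889

148035889


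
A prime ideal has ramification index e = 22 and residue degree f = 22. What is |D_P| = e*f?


|D_P| = e * f
= 22 * 22
= 484

484


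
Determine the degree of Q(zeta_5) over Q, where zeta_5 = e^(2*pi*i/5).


The degree equals Euler's totient phi(5).
5 = 5
phi(5) = 4

4


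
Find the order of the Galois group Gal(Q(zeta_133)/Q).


|Gal(Q(zeta_133)/Q)| = phi(133)
= 108

108


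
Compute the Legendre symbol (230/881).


p = 881 is prime, so compute (230/881) with the reciprocity algorithm (Jacobi-symbol steps: pull out 2s via (2/n), flip via reciprocity, reduce):
  pull out 2: (2/881) = +1  (since 881 mod 8 = 1)
  reciprocity: (115/881) -> +(881/115)
  reduce: (76/115)
  pull out 2: (2/115) = -1  (since 115 mod 8 = 3)
  pull out 2: (2/115) = -1  (since 115 mod 8 = 3)
  reciprocity: (19/115) -> -(115/19)
  reduce: (1/19)
  (1/19) = 1
Product of signs = -1
(230/881) = -1

-1


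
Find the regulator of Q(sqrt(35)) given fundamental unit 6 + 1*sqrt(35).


epsilon = 6 + 1*sqrt(35)
= 11.9161
R = ln(11.9161)
= 2.4779

2.4779


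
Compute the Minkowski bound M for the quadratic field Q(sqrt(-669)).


d = -669, d mod 4 = 3, so disc(K) = 4d = -2676; |disc(K)| = 2676
Imaginary quadratic field, so n = 2, s = r2 = 1, r1 = 0
M = (n!/n^n) * (4/pi)^s * sqrt(|disc(K)|) = (2!/2^2) * (4/pi)^1 * sqrt(2676)
= 0.5 * 1.273240 * 51.730069
= 32.9324

32.9324


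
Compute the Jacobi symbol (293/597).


Compute (293/597) via quadratic reciprocity:
  reciprocity: (293/597) -> +(597/293)
  reduce: (11/293)
  reciprocity: (11/293) -> +(293/11)
  reduce: (7/11)
  reciprocity: (7/11) -> -(11/7)
  reduce: (4/7)
  pull out 2: (2/7) = +1  (since 7 mod 8 = 7)
  pull out 2: (2/7) = +1  (since 7 mod 8 = 7)
  (1/7) = 1
Product of signs = -1

-1


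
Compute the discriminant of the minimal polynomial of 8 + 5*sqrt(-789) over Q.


The element 8 + 5*sqrt(-789) has minimal polynomial:
x^2 - 16*x + 19789
Discriminant = (-16)^2 - 4*(19789)
= 256 - 79156
= -78900

-78900


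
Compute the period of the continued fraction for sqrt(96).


Run the CF algorithm for sqrt(96).
a_0 = floor(sqrt(96)) = 9; set m_0=0, q_0=1.
Recurrence: m' = q*a - m,  q' = (d - m'^2)/q,  a' = floor((a_0 + m')/q').
  step 1: m=9, q=15, a=1
  step 2: m=6, q=4, a=3
  step 3: m=6, q=15, a=1
  step 4: m=9, q=1, a=18
a_4 = 2*a_0 = 18, so the period closes here.
sqrt(96) = [9; 1, 3, 1, 18]
Period length = 4

4


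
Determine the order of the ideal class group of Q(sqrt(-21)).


K = Q(sqrt(-21)). d mod 4 = 3, so D = disc(K) = 4d = -84
h(K) equals the number of primitive reduced positive-definite forms (a, b, c) = a*x^2 + b*x*y + c*y^2 with b^2 - 4ac = D,
where reduced means |b| <= a <= c, with b >= 0 whenever |b| = a or a = c, and primitive means gcd(a, b, c) = 1.
Reduced forces 3a^2 <= |D| = 84, so 1 <= a <= 5; b must have the parity of D, and c = (b^2 - D)/(4a) must be an integer >= a.
Enumerate a = 1..5, b in [-a, a]:
  a=1: (1, 0, 21)  [1]
  a=2: (2, 2, 11)  [1]
  a=3: (3, 0, 7)  [1]
  a=4: none
  a=5: (5, 4, 5)  [1]
Total reduced forms: 1 + 1 + 1 + 1 = 4
h = 4

4


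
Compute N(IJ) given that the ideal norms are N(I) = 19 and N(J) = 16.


N(IJ) = N(I) * N(J)
= 19 * 16
= 304

304


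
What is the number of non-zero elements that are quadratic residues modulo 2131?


For prime p, the number of non-zero quadratic residues is (p-1)/2.
= (2131-1)/2
= 1065

1065


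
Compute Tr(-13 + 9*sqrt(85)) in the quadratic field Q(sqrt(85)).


Tr(a + b*sqrt(d)) = (a + b*sqrt(d)) + (a - b*sqrt(d)) = 2a
= 2 * (-13)
= -26

-26


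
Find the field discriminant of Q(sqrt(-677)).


For K = Q(sqrt(d)) with d squarefree: disc(K) = d if d = 1 mod 4, and disc(K) = 4d if d = 2 or 3 mod 4.
Here d = -677, and d mod 4 = 3.
d = 3 mod 4, not 1 (O_K = Z[sqrt(d)]), so disc(K) = 4d = 4 * (-677) = -2708

-2708


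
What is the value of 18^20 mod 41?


p = 41 is prime and the exponent is (p-1)/2 = 20, so by Euler's criterion 18^20 = (18/41) = +1 or -1 mod 41.
Compute by square-and-multiply:
  20 = 16 + 4 (binary 10100)
  Repeated squaring mod 41: 18^1 = 18, 18^2 = 37, 18^4 = 16, 18^8 = 10, 18^16 = 18
  18^20 = 18^16 * 18^4 = 18 * 16 mod 41
    18 * 16 = 288 = 1 mod 41
  18^20 = 1 mod 41
Result 1: 18 is a quadratic residue mod 41.
18^20 mod 41 = 1

1


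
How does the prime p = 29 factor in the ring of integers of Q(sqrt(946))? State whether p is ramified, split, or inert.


K = Q(sqrt(946)). Since d mod 4 = 2, disc(K) = 3784.
Check p | disc: 3784 mod 29 = 14.
p does not divide disc. Compute Legendre symbol (d/p):
18^((29-1)/2) mod 29 = -1
(d/p) = -1, so p is inert: (p) stays prime with e=1, f=2, g=1.
Therefore p is inert.

inert


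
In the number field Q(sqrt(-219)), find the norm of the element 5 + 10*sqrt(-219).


N(a + b*sqrt(d)) = a^2 - d*b^2
= (5)^2 - (-219)*(10)^2
= 25 + 21900
= 21925

21925


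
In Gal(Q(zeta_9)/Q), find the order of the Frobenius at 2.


The Frobenius at p in Gal(Q(zeta_n)/Q) = (Z/nZ)* is the class of p, so its order is ord_9(2), the smallest k >= 1 with 2^k = 1 mod 9.
n = 9 = 3^2, phi(9) = 6; the order divides phi(n).
Divisors of 6: 1, 2, 3, 6
Repeated squaring mod 9: 2^1 = 2, 2^2 = 4, 2^4 = 7
Test divisors in increasing order:
  k=1: 2^1 = 2 mod 9
  k=2: 2^2 = 4 mod 9
  k=3: 2^3 = 4 * 2 = 8 mod 9
  k=6: 2^6 = 7 * 4 = 1 mod 9  <- first divisor giving 1
Order = 6

6


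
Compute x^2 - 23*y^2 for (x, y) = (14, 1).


x^2 - d*y^2
= 14^2 - 23*1^2
= 196 - 23
= 173

173


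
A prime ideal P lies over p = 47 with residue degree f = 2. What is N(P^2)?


N(P^a) = p^(a*f)
= 47^(2*2)
= 47^4
= 4879681

4879681


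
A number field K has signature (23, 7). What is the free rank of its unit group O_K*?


By Dirichlet's unit theorem:
rank = r1 + r2 - 1
= 23 + 7 - 1
= 29

29


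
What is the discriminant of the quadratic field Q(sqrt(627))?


For K = Q(sqrt(d)) with d squarefree: disc(K) = d if d = 1 mod 4, and disc(K) = 4d if d = 2 or 3 mod 4.
Here d = 627, and d mod 4 = 3.
d = 3 mod 4, not 1 (O_K = Z[sqrt(d)]), so disc(K) = 4d = 4 * (627) = 2508

2508


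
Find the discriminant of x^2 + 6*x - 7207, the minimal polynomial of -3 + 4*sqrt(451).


The element -3 + 4*sqrt(451) has minimal polynomial:
x^2 + 6*x - 7207
Discriminant = (6)^2 - 4*(-7207)
= 36 + 28828
= 28864

28864


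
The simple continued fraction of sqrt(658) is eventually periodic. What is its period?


Run the CF algorithm for sqrt(658).
a_0 = floor(sqrt(658)) = 25; set m_0=0, q_0=1.
Recurrence: m' = q*a - m,  q' = (d - m'^2)/q,  a' = floor((a_0 + m')/q').
  step 1: m=25, q=33, a=1
  step 2: m=8, q=18, a=1
  step 3: m=10, q=31, a=1
  step 4: m=21, q=7, a=6
  step 5: m=21, q=31, a=1
  step 6: m=10, q=18, a=1
  step 7: m=8, q=33, a=1
  step 8: m=25, q=1, a=50
a_8 = 2*a_0 = 50, so the period closes here.
sqrt(658) = [25; 1, 1, 1, 6, 1, 1, 1, 50]
Period length = 8

8


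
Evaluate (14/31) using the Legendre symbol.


p = 31 is prime, so compute (14/31) with the reciprocity algorithm (Jacobi-symbol steps: pull out 2s via (2/n), flip via reciprocity, reduce):
  pull out 2: (2/31) = +1  (since 31 mod 8 = 7)
  reciprocity: (7/31) -> -(31/7)
  reduce: (3/7)
  reciprocity: (3/7) -> -(7/3)
  reduce: (1/3)
  (1/3) = 1
Product of signs = 1
(14/31) = 1

1


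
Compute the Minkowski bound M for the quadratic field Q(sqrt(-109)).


d = -109, d mod 4 = 3, so disc(K) = 4d = -436; |disc(K)| = 436
Imaginary quadratic field, so n = 2, s = r2 = 1, r1 = 0
M = (n!/n^n) * (4/pi)^s * sqrt(|disc(K)|) = (2!/2^2) * (4/pi)^1 * sqrt(436)
= 0.5 * 1.273240 * 20.880613
= 13.2930

13.2930


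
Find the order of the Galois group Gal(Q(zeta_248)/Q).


|Gal(Q(zeta_248)/Q)| = phi(248)
= 120

120


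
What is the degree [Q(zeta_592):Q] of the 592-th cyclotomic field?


The degree equals Euler's totient phi(592).
592 = 2^4 * 37
phi(592) = 288

288


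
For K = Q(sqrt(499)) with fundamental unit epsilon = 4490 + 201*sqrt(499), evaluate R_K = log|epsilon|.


epsilon = 4490 + 201*sqrt(499)
= 8979.9999
R = ln(8979.9999)
= 9.1028

9.1028


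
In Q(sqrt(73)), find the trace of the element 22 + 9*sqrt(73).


Tr(a + b*sqrt(d)) = (a + b*sqrt(d)) + (a - b*sqrt(d)) = 2a
= 2 * (22)
= 44

44


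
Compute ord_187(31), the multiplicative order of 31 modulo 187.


We want ord_187(31), the smallest k >= 1 with 31^k = 1 mod 187.
n = 187 = 11 * 17, phi(187) = 160; the order divides phi(n).
Divisors of 160: 1, 2, 4, 5, 8, 10, 16, 20, 32, 40, 80, 160
Repeated squaring mod 187: 31^1 = 31, 31^2 = 26, 31^4 = 115, 31^8 = 135, 31^16 = 86, 31^32 = 103, 31^64 = 137, 31^128 = 69
Test divisors in increasing order:
  k=1: 31^1 = 31 mod 187
  k=2: 31^2 = 26 mod 187
  k=4: 31^4 = 115 mod 187
  k=5: 31^5 = 115 * 31 = 12 mod 187
  k=8: 31^8 = 135 mod 187
  k=10: 31^10 = 135 * 26 = 144 mod 187
  k=16: 31^16 = 86 mod 187
  k=20: 31^20 = 86 * 115 = 166 mod 187
  k=32: 31^32 = 103 mod 187
  k=40: 31^40 = 103 * 135 = 67 mod 187
  k=80: 31^80 = 137 * 86 = 1 mod 187  <- first divisor giving 1
Order = 80

80


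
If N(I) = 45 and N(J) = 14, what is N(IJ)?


N(IJ) = N(I) * N(J)
= 45 * 14
= 630

630


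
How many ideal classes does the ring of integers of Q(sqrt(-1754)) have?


K = Q(sqrt(-1754)). d mod 4 = 2, so D = disc(K) = 4d = -7016
h(K) equals the number of primitive reduced positive-definite forms (a, b, c) = a*x^2 + b*x*y + c*y^2 with b^2 - 4ac = D,
where reduced means |b| <= a <= c, with b >= 0 whenever |b| = a or a = c, and primitive means gcd(a, b, c) = 1.
Reduced forces 3a^2 <= |D| = 7016, so 1 <= a <= 48; b must have the parity of D, and c = (b^2 - D)/(4a) must be an integer >= a.
Enumerate a = 1..48, b in [-a, a]:
  a=1: (1, 0, 1754)  [1]
  a=2: (2, 0, 877)  [1]
  a=3: (3, -2, 585), (3, 2, 585)  [2]
  a=4: none
  a=5: (5, -2, 351), (5, 2, 351)  [2]
  a=6: (6, -4, 293), (6, 4, 293)  [2]
  a=7..8: none
  a=9: (9, -2, 195), (9, 2, 195)  [2]
  a=10: (10, -8, 177), (10, 8, 177)  [2]
  a=11..12: none
  a=13: (13, -2, 135), (13, 2, 135)  [2]
  a=14: none
  a=15: (15, -8, 118), (15, -2, 117), (15, 2, 117), (15, 8, 118)  [4]
  a=16..17: none
  a=18: (18, -16, 101), (18, 16, 101)  [2]
  a=19..24: none
  a=25: (25, -22, 75), (25, 22, 75)  [2]
  a=26: (26, -24, 73), (26, 24, 73)  [2]
  a=27: (27, -2, 65), (27, 2, 65)  [2]
  a=28..29: none
  a=30: (30, -28, 65), (30, -8, 59), (30, 8, 59), (30, 28, 65)  [4]
  a=31..38: none
  a=39: (39, -28, 50), (39, -2, 45), (39, 2, 45), (39, 28, 50)  [4]
  a=40: none
  a=41: (41, -6, 43), (41, 6, 43)  [2]
  a=42..44: none
  a=45: (45, -38, 47), (45, 38, 47)  [2]
  a=46..48: none
Total reduced forms: 1 + 1 + 2 + 2 + 2 + 2 + 2 + 2 + 4 + 2 + 2 + 2 + 2 + 4 + 4 + 2 + 2 = 38
h = 38

38


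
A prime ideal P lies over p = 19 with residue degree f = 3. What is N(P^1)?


N(P^a) = p^(a*f)
= 19^(1*3)
= 19^3
= 6859

6859


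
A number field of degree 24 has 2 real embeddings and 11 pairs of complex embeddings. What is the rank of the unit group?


By Dirichlet's unit theorem:
rank = r1 + r2 - 1
= 2 + 11 - 1
= 12

12


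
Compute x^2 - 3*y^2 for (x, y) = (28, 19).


x^2 - d*y^2
= 28^2 - 3*19^2
= 784 - 1083
= -299

-299


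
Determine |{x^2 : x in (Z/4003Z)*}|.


For prime p, the number of non-zero quadratic residues is (p-1)/2.
= (4003-1)/2
= 2001

2001


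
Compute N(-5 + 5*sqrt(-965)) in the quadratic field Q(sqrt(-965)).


N(a + b*sqrt(d)) = a^2 - d*b^2
= (-5)^2 - (-965)*(5)^2
= 25 + 24125
= 24150

24150


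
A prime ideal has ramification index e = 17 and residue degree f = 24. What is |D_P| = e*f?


|D_P| = e * f
= 17 * 24
= 408

408


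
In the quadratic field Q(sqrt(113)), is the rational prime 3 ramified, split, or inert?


K = Q(sqrt(113)). Since d mod 4 = 1, disc(K) = 113.
Check p | disc: 113 mod 3 = 2.
p does not divide disc. Compute Legendre symbol (d/p):
2^((3-1)/2) mod 3 = -1
(d/p) = -1, so p is inert: (p) stays prime with e=1, f=2, g=1.
Therefore p is inert.

inert


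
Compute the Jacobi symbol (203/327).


Compute (203/327) via quadratic reciprocity:
  reciprocity: (203/327) -> -(327/203)
  reduce: (124/203)
  pull out 2: (2/203) = -1  (since 203 mod 8 = 3)
  pull out 2: (2/203) = -1  (since 203 mod 8 = 3)
  reciprocity: (31/203) -> -(203/31)
  reduce: (17/31)
  reciprocity: (17/31) -> +(31/17)
  reduce: (14/17)
  pull out 2: (2/17) = +1  (since 17 mod 8 = 1)
  reciprocity: (7/17) -> +(17/7)
  reduce: (3/7)
  reciprocity: (3/7) -> -(7/3)
  reduce: (1/3)
  (1/3) = 1
Product of signs = -1

-1


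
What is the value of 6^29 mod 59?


p = 59 is prime and the exponent is (p-1)/2 = 29, so by Euler's criterion 6^29 = (6/59) = +1 or -1 mod 59.
Compute by square-and-multiply:
  29 = 16 + 8 + 4 + 1 (binary 11101)
  Repeated squaring mod 59: 6^1 = 6, 6^2 = 36, 6^4 = 57, 6^8 = 4, 6^16 = 16
  6^29 = 6^16 * 6^8 * 6^4 * 6^1 = 16 * 4 * 57 * 6 mod 59
    16 * 4 = 64 = 5 mod 59
    5 * 57 = 285 = 49 mod 59
    49 * 6 = 294 = 58 mod 59
  6^29 = 58 mod 59
Result 58 = p - 1 = -1 mod 59: 6 is a quadratic non-residue mod 59. As a residue in [0, p-1] the value is 58.
6^29 mod 59 = 58

58


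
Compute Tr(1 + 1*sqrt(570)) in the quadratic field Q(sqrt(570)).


Tr(a + b*sqrt(d)) = (a + b*sqrt(d)) + (a - b*sqrt(d)) = 2a
= 2 * (1)
= 2

2


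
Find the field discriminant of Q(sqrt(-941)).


For K = Q(sqrt(d)) with d squarefree: disc(K) = d if d = 1 mod 4, and disc(K) = 4d if d = 2 or 3 mod 4.
Here d = -941, and d mod 4 = 3.
d = 3 mod 4, not 1 (O_K = Z[sqrt(d)]), so disc(K) = 4d = 4 * (-941) = -3764

-3764


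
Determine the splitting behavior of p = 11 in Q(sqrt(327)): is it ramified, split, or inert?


K = Q(sqrt(327)). Since d mod 4 = 3, disc(K) = 1308.
Check p | disc: 1308 mod 11 = 10.
p does not divide disc. Compute Legendre symbol (d/p):
8^((11-1)/2) mod 11 = -1
(d/p) = -1, so p is inert: (p) stays prime with e=1, f=2, g=1.
Therefore p is inert.

inert


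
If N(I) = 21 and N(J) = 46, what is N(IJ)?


N(IJ) = N(I) * N(J)
= 21 * 46
= 966

966


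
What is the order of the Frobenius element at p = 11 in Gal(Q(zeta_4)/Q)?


The Frobenius at p in Gal(Q(zeta_n)/Q) = (Z/nZ)* is the class of p, so its order is ord_4(11), the smallest k >= 1 with 11^k = 1 mod 4.
n = 4 = 2^2, phi(4) = 2; the order divides phi(n).
Divisors of 2: 1, 2
Repeated squaring mod 4: 11^1 = 3, 11^2 = 1
Test divisors in increasing order:
  k=1: 11^1 = 3 mod 4
  k=2: 11^2 = 1 mod 4  <- first divisor giving 1
Order = 2

2


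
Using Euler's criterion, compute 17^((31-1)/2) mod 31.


p = 31 is prime and the exponent is (p-1)/2 = 15, so by Euler's criterion 17^15 = (17/31) = +1 or -1 mod 31.
Compute by square-and-multiply:
  15 = 8 + 4 + 2 + 1 (binary 1111)
  Repeated squaring mod 31: 17^1 = 17, 17^2 = 10, 17^4 = 7, 17^8 = 18
  17^15 = 17^8 * 17^4 * 17^2 * 17^1 = 18 * 7 * 10 * 17 mod 31
    18 * 7 = 126 = 2 mod 31
    2 * 10 = 20 = 20 mod 31
    20 * 17 = 340 = 30 mod 31
  17^15 = 30 mod 31
Result 30 = p - 1 = -1 mod 31: 17 is a quadratic non-residue mod 31. As a residue in [0, p-1] the value is 30.
17^15 mod 31 = 30

30


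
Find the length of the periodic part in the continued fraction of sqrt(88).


Run the CF algorithm for sqrt(88).
a_0 = floor(sqrt(88)) = 9; set m_0=0, q_0=1.
Recurrence: m' = q*a - m,  q' = (d - m'^2)/q,  a' = floor((a_0 + m')/q').
  step 1: m=9, q=7, a=2
  step 2: m=5, q=9, a=1
  step 3: m=4, q=8, a=1
  step 4: m=4, q=9, a=1
  step 5: m=5, q=7, a=2
  step 6: m=9, q=1, a=18
a_6 = 2*a_0 = 18, so the period closes here.
sqrt(88) = [9; 2, 1, 1, 1, 2, 18]
Period length = 6

6


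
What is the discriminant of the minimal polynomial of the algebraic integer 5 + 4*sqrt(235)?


The element 5 + 4*sqrt(235) has minimal polynomial:
x^2 - 10*x - 3735
Discriminant = (-10)^2 - 4*(-3735)
= 100 + 14940
= 15040

15040


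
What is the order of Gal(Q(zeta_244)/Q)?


|Gal(Q(zeta_244)/Q)| = phi(244)
= 120

120


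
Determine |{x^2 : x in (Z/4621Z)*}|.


For prime p, the number of non-zero quadratic residues is (p-1)/2.
= (4621-1)/2
= 2310

2310


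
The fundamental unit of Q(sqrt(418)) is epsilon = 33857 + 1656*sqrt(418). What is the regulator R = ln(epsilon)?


epsilon = 33857 + 1656*sqrt(418)
= 67714.0000
R = ln(67714.0000)
= 11.1230

11.1230


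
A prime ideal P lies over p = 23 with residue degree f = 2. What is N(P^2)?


N(P^a) = p^(a*f)
= 23^(2*2)
= 23^4
= 279841

279841


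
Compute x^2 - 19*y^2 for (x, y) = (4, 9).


x^2 - d*y^2
= 4^2 - 19*9^2
= 16 - 1539
= -1523

-1523


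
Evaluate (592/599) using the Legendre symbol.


p = 599 is prime, so compute (592/599) with the reciprocity algorithm (Jacobi-symbol steps: pull out 2s via (2/n), flip via reciprocity, reduce):
  pull out 2: (2/599) = +1  (since 599 mod 8 = 7)
  pull out 2: (2/599) = +1  (since 599 mod 8 = 7)
  pull out 2: (2/599) = +1  (since 599 mod 8 = 7)
  pull out 2: (2/599) = +1  (since 599 mod 8 = 7)
  reciprocity: (37/599) -> +(599/37)
  reduce: (7/37)
  reciprocity: (7/37) -> +(37/7)
  reduce: (2/7)
  pull out 2: (2/7) = +1  (since 7 mod 8 = 7)
  (1/7) = 1
Product of signs = 1
(592/599) = 1

1


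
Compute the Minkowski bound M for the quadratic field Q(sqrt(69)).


d = 69, d mod 4 = 1, so disc(K) = d = 69; |disc(K)| = 69
Real quadratic field, so n = 2, s = r2 = 0, r1 = 2
M = (n!/n^n) * (4/pi)^s * sqrt(|disc(K)|) = (2!/2^2) * (4/pi)^0 * sqrt(69)
= 0.5 * 1.000000 * 8.306624
= 4.1533

4.1533


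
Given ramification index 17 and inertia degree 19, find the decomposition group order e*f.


|D_P| = e * f
= 17 * 19
= 323

323


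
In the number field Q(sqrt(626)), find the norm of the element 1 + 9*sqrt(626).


N(a + b*sqrt(d)) = a^2 - d*b^2
= (1)^2 - (626)*(9)^2
= 1 - 50706
= -50705

-50705


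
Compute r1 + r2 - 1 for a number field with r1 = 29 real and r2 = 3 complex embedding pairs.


By Dirichlet's unit theorem:
rank = r1 + r2 - 1
= 29 + 3 - 1
= 31

31


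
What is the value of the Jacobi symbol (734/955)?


Compute (734/955) via quadratic reciprocity:
  pull out 2: (2/955) = -1  (since 955 mod 8 = 3)
  reciprocity: (367/955) -> -(955/367)
  reduce: (221/367)
  reciprocity: (221/367) -> +(367/221)
  reduce: (146/221)
  pull out 2: (2/221) = -1  (since 221 mod 8 = 5)
  reciprocity: (73/221) -> +(221/73)
  reduce: (2/73)
  pull out 2: (2/73) = +1  (since 73 mod 8 = 1)
  (1/73) = 1
Product of signs = -1

-1


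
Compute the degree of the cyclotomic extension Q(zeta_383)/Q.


The degree equals Euler's totient phi(383).
383 = 383
phi(383) = 382

382


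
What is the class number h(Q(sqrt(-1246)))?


K = Q(sqrt(-1246)). d mod 4 = 2, so D = disc(K) = 4d = -4984
h(K) equals the number of primitive reduced positive-definite forms (a, b, c) = a*x^2 + b*x*y + c*y^2 with b^2 - 4ac = D,
where reduced means |b| <= a <= c, with b >= 0 whenever |b| = a or a = c, and primitive means gcd(a, b, c) = 1.
Reduced forces 3a^2 <= |D| = 4984, so 1 <= a <= 40; b must have the parity of D, and c = (b^2 - D)/(4a) must be an integer >= a.
Enumerate a = 1..40, b in [-a, a]:
  a=1: (1, 0, 1246)  [1]
  a=2: (2, 0, 623)  [1]
  a=3..4: none
  a=5: (5, -4, 250), (5, 4, 250)  [2]
  a=6: none
  a=7: (7, 0, 178)  [1]
  a=8..9: none
  a=10: (10, -4, 125), (10, 4, 125)  [2]
  a=11..13: none
  a=14: (14, 0, 89)  [1]
  a=15..24: none
  a=25: (25, -4, 50), (25, 4, 50)  [2]
  a=26..28: none
  a=29: (29, -2, 43), (29, 2, 43)  [2]
  a=30: none
  a=31: (31, -10, 41), (31, 10, 41)  [2]
  a=32..34: none
  a=35: (35, -14, 37), (35, 14, 37)  [2]
  a=36..40: none
Total reduced forms: 1 + 1 + 2 + 1 + 2 + 1 + 2 + 2 + 2 + 2 = 16
h = 16

16


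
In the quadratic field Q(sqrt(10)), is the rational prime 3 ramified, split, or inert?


K = Q(sqrt(10)). Since d mod 4 = 2, disc(K) = 40.
Check p | disc: 40 mod 3 = 1.
p does not divide disc. Compute Legendre symbol (d/p):
1^((3-1)/2) mod 3 = 1
(d/p) = 1, so p splits: (p) = P*P' with e=1, f=1, g=2.
Therefore p is split.

split


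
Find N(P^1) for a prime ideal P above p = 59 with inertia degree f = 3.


N(P^a) = p^(a*f)
= 59^(1*3)
= 59^3
= 205379

205379


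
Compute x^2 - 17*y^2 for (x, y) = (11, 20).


x^2 - d*y^2
= 11^2 - 17*20^2
= 121 - 6800
= -6679

-6679


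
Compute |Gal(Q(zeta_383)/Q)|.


|Gal(Q(zeta_383)/Q)| = phi(383)
= 382

382


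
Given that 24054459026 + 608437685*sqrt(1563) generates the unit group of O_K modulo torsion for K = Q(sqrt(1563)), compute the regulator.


epsilon = 24054459026 + 608437685*sqrt(1563)
= 4.8109e+10
R = ln(4.8109e+10)
= 24.5967

24.5967


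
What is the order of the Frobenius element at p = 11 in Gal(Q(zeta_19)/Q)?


The Frobenius at p in Gal(Q(zeta_n)/Q) = (Z/nZ)* is the class of p, so its order is ord_19(11), the smallest k >= 1 with 11^k = 1 mod 19.
n = 19 = 19, phi(19) = 18; the order divides phi(n).
Divisors of 18: 1, 2, 3, 6, 9, 18
Repeated squaring mod 19: 11^1 = 11, 11^2 = 7, 11^4 = 11, 11^8 = 7, 11^16 = 11
Test divisors in increasing order:
  k=1: 11^1 = 11 mod 19
  k=2: 11^2 = 7 mod 19
  k=3: 11^3 = 7 * 11 = 1 mod 19  <- first divisor giving 1
Order = 3

3


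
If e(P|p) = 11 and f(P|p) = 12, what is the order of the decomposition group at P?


|D_P| = e * f
= 11 * 12
= 132

132


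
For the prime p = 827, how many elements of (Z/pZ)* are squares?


For prime p, the number of non-zero quadratic residues is (p-1)/2.
= (827-1)/2
= 413

413


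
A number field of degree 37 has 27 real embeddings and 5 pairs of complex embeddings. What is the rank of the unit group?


By Dirichlet's unit theorem:
rank = r1 + r2 - 1
= 27 + 5 - 1
= 31

31


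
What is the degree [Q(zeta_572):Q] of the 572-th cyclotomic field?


The degree equals Euler's totient phi(572).
572 = 2^2 * 11 * 13
phi(572) = 240

240


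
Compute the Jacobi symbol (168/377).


Compute (168/377) via quadratic reciprocity:
  pull out 2: (2/377) = +1  (since 377 mod 8 = 1)
  pull out 2: (2/377) = +1  (since 377 mod 8 = 1)
  pull out 2: (2/377) = +1  (since 377 mod 8 = 1)
  reciprocity: (21/377) -> +(377/21)
  reduce: (20/21)
  pull out 2: (2/21) = -1  (since 21 mod 8 = 5)
  pull out 2: (2/21) = -1  (since 21 mod 8 = 5)
  reciprocity: (5/21) -> +(21/5)
  reduce: (1/5)
  (1/5) = 1
Product of signs = 1

1


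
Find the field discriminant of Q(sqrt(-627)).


For K = Q(sqrt(d)) with d squarefree: disc(K) = d if d = 1 mod 4, and disc(K) = 4d if d = 2 or 3 mod 4.
Here d = -627, and d mod 4 = 1.
d = 1 mod 4 (O_K = Z[(1+sqrt(d))/2]), so disc(K) = d = -627

-627


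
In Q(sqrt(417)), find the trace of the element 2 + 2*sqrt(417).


Tr(a + b*sqrt(d)) = (a + b*sqrt(d)) + (a - b*sqrt(d)) = 2a
= 2 * (2)
= 4

4


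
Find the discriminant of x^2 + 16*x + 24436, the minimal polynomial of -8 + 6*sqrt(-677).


The element -8 + 6*sqrt(-677) has minimal polynomial:
x^2 + 16*x + 24436
Discriminant = (16)^2 - 4*(24436)
= 256 - 97744
= -97488

-97488


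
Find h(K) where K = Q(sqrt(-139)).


K = Q(sqrt(-139)). d mod 4 = 1, so D = disc(K) = d = -139
h(K) equals the number of primitive reduced positive-definite forms (a, b, c) = a*x^2 + b*x*y + c*y^2 with b^2 - 4ac = D,
where reduced means |b| <= a <= c, with b >= 0 whenever |b| = a or a = c, and primitive means gcd(a, b, c) = 1.
Reduced forces 3a^2 <= |D| = 139, so 1 <= a <= 6; b must have the parity of D, and c = (b^2 - D)/(4a) must be an integer >= a.
Enumerate a = 1..6, b in [-a, a]:
  a=1: (1, 1, 35)  [1]
  a=2..4: none
  a=5: (5, -1, 7), (5, 1, 7)  [2]
  a=6: none
Total reduced forms: 1 + 2 = 3
h = 3

3


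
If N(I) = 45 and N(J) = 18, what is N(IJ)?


N(IJ) = N(I) * N(J)
= 45 * 18
= 810

810


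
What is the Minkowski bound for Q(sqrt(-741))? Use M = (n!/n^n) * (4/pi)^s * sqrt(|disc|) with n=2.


d = -741, d mod 4 = 3, so disc(K) = 4d = -2964; |disc(K)| = 2964
Imaginary quadratic field, so n = 2, s = r2 = 1, r1 = 0
M = (n!/n^n) * (4/pi)^s * sqrt(|disc(K)|) = (2!/2^2) * (4/pi)^1 * sqrt(2964)
= 0.5 * 1.273240 * 54.442630
= 34.6593

34.6593


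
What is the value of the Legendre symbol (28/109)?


p = 109 is prime, so compute (28/109) with the reciprocity algorithm (Jacobi-symbol steps: pull out 2s via (2/n), flip via reciprocity, reduce):
  pull out 2: (2/109) = -1  (since 109 mod 8 = 5)
  pull out 2: (2/109) = -1  (since 109 mod 8 = 5)
  reciprocity: (7/109) -> +(109/7)
  reduce: (4/7)
  pull out 2: (2/7) = +1  (since 7 mod 8 = 7)
  pull out 2: (2/7) = +1  (since 7 mod 8 = 7)
  (1/7) = 1
Product of signs = 1
(28/109) = 1

1


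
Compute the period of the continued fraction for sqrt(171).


Run the CF algorithm for sqrt(171).
a_0 = floor(sqrt(171)) = 13; set m_0=0, q_0=1.
Recurrence: m' = q*a - m,  q' = (d - m'^2)/q,  a' = floor((a_0 + m')/q').
  step 1: m=13, q=2, a=13
  step 2: m=13, q=1, a=26
a_2 = 2*a_0 = 26, so the period closes here.
sqrt(171) = [13; 13, 26]
Period length = 2

2


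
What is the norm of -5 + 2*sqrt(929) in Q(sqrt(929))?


N(a + b*sqrt(d)) = a^2 - d*b^2
= (-5)^2 - (929)*(2)^2
= 25 - 3716
= -3691

-3691


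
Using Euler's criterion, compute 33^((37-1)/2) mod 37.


p = 37 is prime and the exponent is (p-1)/2 = 18, so by Euler's criterion 33^18 = (33/37) = +1 or -1 mod 37.
Compute by square-and-multiply:
  18 = 16 + 2 (binary 10010)
  Repeated squaring mod 37: 33^1 = 33, 33^2 = 16, 33^4 = 34, 33^8 = 9, 33^16 = 7
  33^18 = 33^16 * 33^2 = 7 * 16 mod 37
    7 * 16 = 112 = 1 mod 37
  33^18 = 1 mod 37
Result 1: 33 is a quadratic residue mod 37.
33^18 mod 37 = 1

1


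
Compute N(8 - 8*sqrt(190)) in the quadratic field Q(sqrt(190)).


N(a + b*sqrt(d)) = a^2 - d*b^2
= (8)^2 - (190)*(-8)^2
= 64 - 12160
= -12096

-12096


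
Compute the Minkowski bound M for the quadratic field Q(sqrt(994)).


d = 994, d mod 4 = 2, so disc(K) = 4d = 3976; |disc(K)| = 3976
Real quadratic field, so n = 2, s = r2 = 0, r1 = 2
M = (n!/n^n) * (4/pi)^s * sqrt(|disc(K)|) = (2!/2^2) * (4/pi)^0 * sqrt(3976)
= 0.5 * 1.000000 * 63.055531
= 31.5278

31.5278


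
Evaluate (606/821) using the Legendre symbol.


p = 821 is prime, so compute (606/821) with the reciprocity algorithm (Jacobi-symbol steps: pull out 2s via (2/n), flip via reciprocity, reduce):
  pull out 2: (2/821) = -1  (since 821 mod 8 = 5)
  reciprocity: (303/821) -> +(821/303)
  reduce: (215/303)
  reciprocity: (215/303) -> -(303/215)
  reduce: (88/215)
  pull out 2: (2/215) = +1  (since 215 mod 8 = 7)
  pull out 2: (2/215) = +1  (since 215 mod 8 = 7)
  pull out 2: (2/215) = +1  (since 215 mod 8 = 7)
  reciprocity: (11/215) -> -(215/11)
  reduce: (6/11)
  pull out 2: (2/11) = -1  (since 11 mod 8 = 3)
  reciprocity: (3/11) -> -(11/3)
  reduce: (2/3)
  pull out 2: (2/3) = -1  (since 3 mod 8 = 3)
  (1/3) = 1
Product of signs = 1
(606/821) = 1

1


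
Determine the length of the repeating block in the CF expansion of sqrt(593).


Run the CF algorithm for sqrt(593).
a_0 = floor(sqrt(593)) = 24; set m_0=0, q_0=1.
Recurrence: m' = q*a - m,  q' = (d - m'^2)/q,  a' = floor((a_0 + m')/q').
  step 1: m=24, q=17, a=2
  step 2: m=10, q=29, a=1
  step 3: m=19, q=8, a=5
  step 4: m=21, q=19, a=2
  step 5: m=17, q=16, a=2
  step 6: m=15, q=23, a=1
  step 7: m=8, q=23, a=1
  step 8: m=15, q=16, a=2
  step 9: m=17, q=19, a=2
  step 10: m=21, q=8, a=5
  step 11: m=19, q=29, a=1
  step 12: m=10, q=17, a=2
  step 13: m=24, q=1, a=48
a_13 = 2*a_0 = 48, so the period closes here.
sqrt(593) = [24; 2, 1, 5, 2, 2, 1, 1, 2, 2, 5, 1, 2, 48]
Period length = 13

13


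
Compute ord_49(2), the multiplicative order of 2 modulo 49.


We want ord_49(2), the smallest k >= 1 with 2^k = 1 mod 49.
n = 49 = 7^2, phi(49) = 42; the order divides phi(n).
Divisors of 42: 1, 2, 3, 6, 7, 14, 21, 42
Repeated squaring mod 49: 2^1 = 2, 2^2 = 4, 2^4 = 16, 2^8 = 11, 2^16 = 23, 2^32 = 39
Test divisors in increasing order:
  k=1: 2^1 = 2 mod 49
  k=2: 2^2 = 4 mod 49
  k=3: 2^3 = 4 * 2 = 8 mod 49
  k=6: 2^6 = 16 * 4 = 15 mod 49
  k=7: 2^7 = 16 * 4 * 2 = 30 mod 49
  k=14: 2^14 = 11 * 16 * 4 = 18 mod 49
  k=21: 2^21 = 23 * 16 * 2 = 1 mod 49  <- first divisor giving 1
Order = 21

21


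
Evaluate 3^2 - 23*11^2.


x^2 - d*y^2
= 3^2 - 23*11^2
= 9 - 2783
= -2774

-2774


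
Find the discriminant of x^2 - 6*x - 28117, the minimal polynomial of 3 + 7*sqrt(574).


The element 3 + 7*sqrt(574) has minimal polynomial:
x^2 - 6*x - 28117
Discriminant = (-6)^2 - 4*(-28117)
= 36 + 112468
= 112504

112504


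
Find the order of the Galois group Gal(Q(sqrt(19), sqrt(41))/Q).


The 2 square roots of distinct primes are multiplicatively independent over Q,
so [K:Q] = 2^2 and Gal(K/Q) is isomorphic to (Z/2Z)^2.
|Gal| = 2^2 = 4

4


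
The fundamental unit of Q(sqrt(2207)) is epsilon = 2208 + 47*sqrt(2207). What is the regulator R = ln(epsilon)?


epsilon = 2208 + 47*sqrt(2207)
= 4415.9998
R = ln(4415.9998)
= 8.3930

8.3930


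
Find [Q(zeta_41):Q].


The degree equals Euler's totient phi(41).
41 = 41
phi(41) = 40

40


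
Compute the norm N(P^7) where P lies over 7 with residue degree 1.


N(P^a) = p^(a*f)
= 7^(7*1)
= 7^7
= 823543

823543


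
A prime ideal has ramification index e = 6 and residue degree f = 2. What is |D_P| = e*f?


|D_P| = e * f
= 6 * 2
= 12

12


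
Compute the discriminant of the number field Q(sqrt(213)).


For K = Q(sqrt(d)) with d squarefree: disc(K) = d if d = 1 mod 4, and disc(K) = 4d if d = 2 or 3 mod 4.
Here d = 213, and d mod 4 = 1.
d = 1 mod 4 (O_K = Z[(1+sqrt(d))/2]), so disc(K) = d = 213

213


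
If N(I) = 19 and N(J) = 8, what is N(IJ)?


N(IJ) = N(I) * N(J)
= 19 * 8
= 152

152


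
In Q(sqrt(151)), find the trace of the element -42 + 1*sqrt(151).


Tr(a + b*sqrt(d)) = (a + b*sqrt(d)) + (a - b*sqrt(d)) = 2a
= 2 * (-42)
= -84

-84


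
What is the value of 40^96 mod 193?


p = 193 is prime and the exponent is (p-1)/2 = 96, so by Euler's criterion 40^96 = (40/193) = +1 or -1 mod 193.
Compute by square-and-multiply:
  96 = 64 + 32 (binary 1100000)
  Repeated squaring mod 193: 40^1 = 40, 40^2 = 56, 40^4 = 48, 40^8 = 181, 40^16 = 144, 40^32 = 85, 40^64 = 84
  40^96 = 40^64 * 40^32 = 84 * 85 mod 193
    84 * 85 = 7140 = 192 mod 193
  40^96 = 192 mod 193
Result 192 = p - 1 = -1 mod 193: 40 is a quadratic non-residue mod 193. As a residue in [0, p-1] the value is 192.
40^96 mod 193 = 192

192


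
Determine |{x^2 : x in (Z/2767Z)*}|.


For prime p, the number of non-zero quadratic residues is (p-1)/2.
= (2767-1)/2
= 1383

1383


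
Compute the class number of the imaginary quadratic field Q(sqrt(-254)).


K = Q(sqrt(-254)). d mod 4 = 2, so D = disc(K) = 4d = -1016
h(K) equals the number of primitive reduced positive-definite forms (a, b, c) = a*x^2 + b*x*y + c*y^2 with b^2 - 4ac = D,
where reduced means |b| <= a <= c, with b >= 0 whenever |b| = a or a = c, and primitive means gcd(a, b, c) = 1.
Reduced forces 3a^2 <= |D| = 1016, so 1 <= a <= 18; b must have the parity of D, and c = (b^2 - D)/(4a) must be an integer >= a.
Enumerate a = 1..18, b in [-a, a]:
  a=1: (1, 0, 254)  [1]
  a=2: (2, 0, 127)  [1]
  a=3: (3, -2, 85), (3, 2, 85)  [2]
  a=4: none
  a=5: (5, -2, 51), (5, 2, 51)  [2]
  a=6: (6, -4, 43), (6, 4, 43)  [2]
  a=7..8: none
  a=9: (9, -8, 30), (9, 8, 30)  [2]
  a=10: (10, -8, 27), (10, 8, 27)  [2]
  a=11..14: none
  a=15: (15, -8, 18), (15, -2, 17), (15, 2, 17), (15, 8, 18)  [4]
  a=16..18: none
Total reduced forms: 1 + 1 + 2 + 2 + 2 + 2 + 2 + 4 = 16
h = 16

16


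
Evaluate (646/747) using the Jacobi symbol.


Compute (646/747) via quadratic reciprocity:
  pull out 2: (2/747) = -1  (since 747 mod 8 = 3)
  reciprocity: (323/747) -> -(747/323)
  reduce: (101/323)
  reciprocity: (101/323) -> +(323/101)
  reduce: (20/101)
  pull out 2: (2/101) = -1  (since 101 mod 8 = 5)
  pull out 2: (2/101) = -1  (since 101 mod 8 = 5)
  reciprocity: (5/101) -> +(101/5)
  reduce: (1/5)
  (1/5) = 1
Product of signs = 1

1


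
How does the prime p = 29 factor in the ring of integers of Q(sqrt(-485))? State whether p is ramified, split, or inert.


K = Q(sqrt(-485)). Since d mod 4 = 3, disc(K) = -1940.
Check p | disc: -1940 mod 29 = 3.
p does not divide disc. Compute Legendre symbol (d/p):
8^((29-1)/2) mod 29 = -1
(d/p) = -1, so p is inert: (p) stays prime with e=1, f=2, g=1.
Therefore p is inert.

inert


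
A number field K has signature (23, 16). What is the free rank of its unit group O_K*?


By Dirichlet's unit theorem:
rank = r1 + r2 - 1
= 23 + 16 - 1
= 38

38


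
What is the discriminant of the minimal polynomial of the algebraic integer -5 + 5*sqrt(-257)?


The element -5 + 5*sqrt(-257) has minimal polynomial:
x^2 + 10*x + 6450
Discriminant = (10)^2 - 4*(6450)
= 100 - 25800
= -25700

-25700


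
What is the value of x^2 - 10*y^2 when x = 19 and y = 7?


x^2 - d*y^2
= 19^2 - 10*7^2
= 361 - 490
= -129

-129


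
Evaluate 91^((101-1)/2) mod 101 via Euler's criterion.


p = 101 is prime and the exponent is (p-1)/2 = 50, so by Euler's criterion 91^50 = (91/101) = +1 or -1 mod 101.
Compute by square-and-multiply:
  50 = 32 + 16 + 2 (binary 110010)
  Repeated squaring mod 101: 91^1 = 91, 91^2 = 100, 91^4 = 1, 91^8 = 1, 91^16 = 1, 91^32 = 1
  91^50 = 91^32 * 91^16 * 91^2 = 1 * 1 * 100 mod 101
    1 * 1 = 1 = 1 mod 101
    1 * 100 = 100 = 100 mod 101
  91^50 = 100 mod 101
Result 100 = p - 1 = -1 mod 101: 91 is a quadratic non-residue mod 101. As a residue in [0, p-1] the value is 100.
91^50 mod 101 = 100

100
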